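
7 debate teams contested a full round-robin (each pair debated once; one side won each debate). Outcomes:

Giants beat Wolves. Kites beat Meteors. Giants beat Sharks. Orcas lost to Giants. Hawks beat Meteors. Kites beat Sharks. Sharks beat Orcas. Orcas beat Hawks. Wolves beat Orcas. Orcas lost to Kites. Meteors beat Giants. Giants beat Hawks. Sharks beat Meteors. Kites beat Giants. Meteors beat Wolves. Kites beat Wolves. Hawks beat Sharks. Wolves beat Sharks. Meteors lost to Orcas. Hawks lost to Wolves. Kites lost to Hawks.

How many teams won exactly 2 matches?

Win totals: Orcas 2, Kites 5, Wolves 3, Giants 4, Hawks 3, Meteors 2, Sharks 2.
Exactly 2: Orcas, Meteors, Sharks — 3 teams.

3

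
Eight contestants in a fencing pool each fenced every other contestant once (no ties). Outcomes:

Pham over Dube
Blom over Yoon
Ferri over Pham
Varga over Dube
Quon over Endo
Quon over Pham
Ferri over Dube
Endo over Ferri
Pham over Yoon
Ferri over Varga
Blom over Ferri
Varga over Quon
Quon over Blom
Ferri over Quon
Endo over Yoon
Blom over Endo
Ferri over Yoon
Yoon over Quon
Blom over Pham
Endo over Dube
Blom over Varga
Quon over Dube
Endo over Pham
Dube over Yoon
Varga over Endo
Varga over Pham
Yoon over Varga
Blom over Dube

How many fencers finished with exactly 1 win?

1

Win totals: Dube 1, Ferri 5, Pham 2, Blom 6, Varga 4, Endo 4, Quon 4, Yoon 2.
Exactly 1: Dube — 1 fencer.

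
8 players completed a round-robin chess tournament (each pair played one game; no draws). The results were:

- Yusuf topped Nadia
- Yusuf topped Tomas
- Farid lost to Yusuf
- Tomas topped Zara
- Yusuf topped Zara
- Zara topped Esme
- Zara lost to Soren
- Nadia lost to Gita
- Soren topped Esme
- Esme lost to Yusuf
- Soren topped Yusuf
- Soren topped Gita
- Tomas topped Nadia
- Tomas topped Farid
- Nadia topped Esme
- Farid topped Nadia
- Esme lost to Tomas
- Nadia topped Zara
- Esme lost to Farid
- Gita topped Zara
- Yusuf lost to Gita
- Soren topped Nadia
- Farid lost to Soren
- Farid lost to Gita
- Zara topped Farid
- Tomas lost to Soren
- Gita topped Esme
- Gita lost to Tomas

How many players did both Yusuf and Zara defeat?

Yusuf beat: Farid, Zara, Esme, Nadia, Tomas.
Zara beat: Farid, Esme.
Both beat: Farid, Esme — 2.

2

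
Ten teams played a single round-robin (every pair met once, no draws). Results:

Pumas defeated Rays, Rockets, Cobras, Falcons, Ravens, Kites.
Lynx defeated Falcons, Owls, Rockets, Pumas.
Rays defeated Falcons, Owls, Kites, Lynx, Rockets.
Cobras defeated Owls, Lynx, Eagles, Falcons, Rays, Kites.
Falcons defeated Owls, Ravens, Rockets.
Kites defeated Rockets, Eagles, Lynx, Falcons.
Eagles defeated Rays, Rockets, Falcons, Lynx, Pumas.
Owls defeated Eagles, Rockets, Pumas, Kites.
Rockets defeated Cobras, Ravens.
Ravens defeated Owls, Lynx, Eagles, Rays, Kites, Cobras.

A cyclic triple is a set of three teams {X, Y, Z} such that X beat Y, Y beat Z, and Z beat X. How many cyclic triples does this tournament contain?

Win totals: Rays 5, Pumas 6, Ravens 6, Lynx 4, Rockets 2, Cobras 6, Owls 4, Falcons 3, Kites 4, Eagles 5.
A team with w wins dominates both others in C(w,2) triples; summing gives 10 + 15 + 15 + 6 + 1 + 15 + 6 + 3 + 6 + 10 = 87 transitive triples.
Total triples C(10,3) = 120, so cyclic triples = 120 − 87 = 33.

33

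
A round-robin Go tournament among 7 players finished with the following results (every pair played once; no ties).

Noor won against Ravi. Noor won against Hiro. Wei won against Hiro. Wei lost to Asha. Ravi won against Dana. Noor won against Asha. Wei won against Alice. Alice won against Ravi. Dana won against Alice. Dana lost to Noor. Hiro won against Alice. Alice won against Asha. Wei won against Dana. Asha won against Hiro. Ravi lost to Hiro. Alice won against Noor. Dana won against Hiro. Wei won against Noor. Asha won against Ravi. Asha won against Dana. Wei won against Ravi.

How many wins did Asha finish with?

Asha's results: beat Hiro, Ravi, Wei, Dana; lost to Alice, Noor.
That is 4 wins.

4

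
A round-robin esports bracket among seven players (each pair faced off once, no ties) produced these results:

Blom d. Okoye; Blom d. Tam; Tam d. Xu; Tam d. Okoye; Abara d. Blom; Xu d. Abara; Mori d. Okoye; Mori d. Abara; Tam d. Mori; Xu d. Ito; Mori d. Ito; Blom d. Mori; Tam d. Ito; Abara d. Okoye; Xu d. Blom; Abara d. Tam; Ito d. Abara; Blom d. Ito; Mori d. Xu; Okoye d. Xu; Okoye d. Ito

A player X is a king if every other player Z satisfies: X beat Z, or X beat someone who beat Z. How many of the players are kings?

Abara reaches everyone (king).
Mori reaches everyone (king).
Okoye cannot reach Mori, Tam in two steps.
Xu reaches everyone (king).
Blom reaches everyone (king).
Ito cannot reach Mori, Xu in two steps.
Tam reaches everyone (king).
Kings: Abara, Mori, Xu, Blom, Tam — 5.

5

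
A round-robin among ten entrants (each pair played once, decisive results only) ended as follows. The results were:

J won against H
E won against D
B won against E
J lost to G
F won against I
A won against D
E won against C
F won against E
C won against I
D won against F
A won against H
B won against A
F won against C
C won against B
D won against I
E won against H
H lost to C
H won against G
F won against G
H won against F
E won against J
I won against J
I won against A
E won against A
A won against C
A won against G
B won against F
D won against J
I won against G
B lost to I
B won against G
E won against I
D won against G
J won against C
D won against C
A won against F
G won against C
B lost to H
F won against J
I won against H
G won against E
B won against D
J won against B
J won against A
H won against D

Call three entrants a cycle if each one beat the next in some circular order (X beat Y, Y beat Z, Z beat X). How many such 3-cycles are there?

37

Win totals: A 5, B 5, C 3, D 5, E 6, F 5, G 3, H 4, I 5, J 4.
An entrant with w wins dominates both others in C(w,2) triples; summing gives 10 + 10 + 3 + 10 + 15 + 10 + 3 + 6 + 10 + 6 = 83 transitive triples.
Total triples C(10,3) = 120, so cyclic triples = 120 − 83 = 37.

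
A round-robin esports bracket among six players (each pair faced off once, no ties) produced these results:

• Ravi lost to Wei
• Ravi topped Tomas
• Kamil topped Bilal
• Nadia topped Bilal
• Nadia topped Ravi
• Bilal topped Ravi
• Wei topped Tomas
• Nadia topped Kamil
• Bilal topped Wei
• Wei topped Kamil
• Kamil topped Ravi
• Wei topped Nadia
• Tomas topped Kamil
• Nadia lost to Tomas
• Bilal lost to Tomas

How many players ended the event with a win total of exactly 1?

1

Win totals: Tomas 3, Wei 4, Bilal 2, Nadia 3, Kamil 2, Ravi 1.
Exactly 1: Ravi — 1 player.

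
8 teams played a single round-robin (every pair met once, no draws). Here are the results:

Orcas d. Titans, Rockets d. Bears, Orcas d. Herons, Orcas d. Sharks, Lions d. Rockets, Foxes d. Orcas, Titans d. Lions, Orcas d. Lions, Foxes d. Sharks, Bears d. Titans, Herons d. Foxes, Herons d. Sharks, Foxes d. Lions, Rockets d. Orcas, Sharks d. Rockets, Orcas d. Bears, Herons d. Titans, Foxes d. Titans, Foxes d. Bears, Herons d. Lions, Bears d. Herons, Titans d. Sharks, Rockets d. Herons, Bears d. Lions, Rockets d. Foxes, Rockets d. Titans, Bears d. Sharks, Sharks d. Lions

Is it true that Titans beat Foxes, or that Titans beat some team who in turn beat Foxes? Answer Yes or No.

No

Titans did not beat Foxes directly.
Titans beat Sharks, Lions, but each of them lost to Foxes. No two-step path.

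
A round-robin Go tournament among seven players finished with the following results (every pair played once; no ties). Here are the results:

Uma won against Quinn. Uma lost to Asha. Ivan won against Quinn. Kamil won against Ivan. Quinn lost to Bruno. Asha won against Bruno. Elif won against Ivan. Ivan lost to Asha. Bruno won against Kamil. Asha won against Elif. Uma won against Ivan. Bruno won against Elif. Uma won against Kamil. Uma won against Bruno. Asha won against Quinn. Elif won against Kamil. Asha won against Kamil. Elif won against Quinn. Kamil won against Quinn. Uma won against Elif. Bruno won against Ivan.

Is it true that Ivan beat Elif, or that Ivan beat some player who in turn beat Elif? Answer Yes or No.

Ivan did not beat Elif directly.
Ivan beat Quinn, but each of them lost to Elif. No two-step path.

No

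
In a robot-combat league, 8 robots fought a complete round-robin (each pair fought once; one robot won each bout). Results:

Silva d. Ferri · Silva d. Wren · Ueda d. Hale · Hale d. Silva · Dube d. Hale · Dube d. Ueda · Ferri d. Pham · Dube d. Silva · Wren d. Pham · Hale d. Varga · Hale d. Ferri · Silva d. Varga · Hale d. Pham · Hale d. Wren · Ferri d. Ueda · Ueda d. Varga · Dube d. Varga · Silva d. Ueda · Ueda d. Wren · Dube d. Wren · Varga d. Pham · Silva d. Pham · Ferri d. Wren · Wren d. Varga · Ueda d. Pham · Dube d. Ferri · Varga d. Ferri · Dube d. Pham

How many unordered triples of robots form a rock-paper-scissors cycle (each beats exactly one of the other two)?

4

Win totals: Varga 2, Ueda 4, Silva 5, Pham 0, Dube 7, Hale 5, Ferri 3, Wren 2.
A robot with w wins dominates both others in C(w,2) triples; summing gives 1 + 6 + 10 + 0 + 21 + 10 + 3 + 1 = 52 transitive triples.
Total triples C(8,3) = 56, so cyclic triples = 56 − 52 = 4.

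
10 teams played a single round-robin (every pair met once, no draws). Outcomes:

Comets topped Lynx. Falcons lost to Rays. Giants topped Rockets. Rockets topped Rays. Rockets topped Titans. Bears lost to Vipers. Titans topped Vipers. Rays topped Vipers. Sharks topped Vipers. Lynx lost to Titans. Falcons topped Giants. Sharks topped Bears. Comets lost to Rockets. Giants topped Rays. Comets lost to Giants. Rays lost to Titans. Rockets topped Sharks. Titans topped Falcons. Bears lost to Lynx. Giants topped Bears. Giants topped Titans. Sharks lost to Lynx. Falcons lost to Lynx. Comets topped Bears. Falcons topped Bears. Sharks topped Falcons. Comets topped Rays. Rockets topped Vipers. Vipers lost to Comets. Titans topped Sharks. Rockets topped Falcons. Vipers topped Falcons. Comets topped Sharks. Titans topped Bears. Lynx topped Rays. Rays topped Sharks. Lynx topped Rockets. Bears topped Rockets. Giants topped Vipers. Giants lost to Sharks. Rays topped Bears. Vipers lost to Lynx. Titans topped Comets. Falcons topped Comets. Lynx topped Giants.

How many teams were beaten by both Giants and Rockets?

Giants beat: Titans, Vipers, Comets, Rockets, Bears, Rays.
Rockets beat: Titans, Vipers, Sharks, Comets, Falcons, Rays.
Both beat: Titans, Vipers, Comets, Rays — 4.

4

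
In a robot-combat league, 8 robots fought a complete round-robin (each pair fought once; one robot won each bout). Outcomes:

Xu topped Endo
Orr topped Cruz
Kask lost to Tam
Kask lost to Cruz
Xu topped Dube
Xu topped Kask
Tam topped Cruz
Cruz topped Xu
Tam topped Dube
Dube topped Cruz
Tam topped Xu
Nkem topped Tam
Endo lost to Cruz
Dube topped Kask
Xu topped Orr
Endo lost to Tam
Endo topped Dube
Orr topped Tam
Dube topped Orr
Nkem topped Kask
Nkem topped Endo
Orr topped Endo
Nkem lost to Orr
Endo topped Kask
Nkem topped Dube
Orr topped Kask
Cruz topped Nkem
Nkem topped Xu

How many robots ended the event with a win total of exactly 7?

Win totals: Xu 4, Orr 5, Endo 2, Dube 3, Tam 5, Nkem 5, Kask 0, Cruz 4.
No robot has exactly 7 wins.

0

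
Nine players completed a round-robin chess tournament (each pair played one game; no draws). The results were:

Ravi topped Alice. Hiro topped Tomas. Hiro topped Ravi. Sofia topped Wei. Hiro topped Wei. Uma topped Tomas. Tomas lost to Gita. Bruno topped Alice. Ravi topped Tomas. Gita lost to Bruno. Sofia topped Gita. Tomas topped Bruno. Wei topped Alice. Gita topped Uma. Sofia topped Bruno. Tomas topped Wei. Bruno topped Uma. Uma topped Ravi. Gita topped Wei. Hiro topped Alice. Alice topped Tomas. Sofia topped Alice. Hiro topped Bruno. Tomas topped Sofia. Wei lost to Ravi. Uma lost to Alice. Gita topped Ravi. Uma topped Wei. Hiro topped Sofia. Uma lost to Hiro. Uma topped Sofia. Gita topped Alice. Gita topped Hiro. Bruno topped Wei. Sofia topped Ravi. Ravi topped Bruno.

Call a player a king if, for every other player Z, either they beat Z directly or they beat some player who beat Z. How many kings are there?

Uma cannot reach Hiro in two steps.
Alice cannot reach Hiro, Gita in two steps.
Hiro reaches everyone (king).
Bruno reaches everyone (king).
Tomas cannot reach Hiro in two steps.
Ravi cannot reach Hiro in two steps.
Sofia reaches everyone (king).
Wei cannot reach Hiro, Bruno, Ravi, Sofia, Gita in two steps.
Gita reaches everyone (king).
Kings: Hiro, Bruno, Sofia, Gita — 4.

4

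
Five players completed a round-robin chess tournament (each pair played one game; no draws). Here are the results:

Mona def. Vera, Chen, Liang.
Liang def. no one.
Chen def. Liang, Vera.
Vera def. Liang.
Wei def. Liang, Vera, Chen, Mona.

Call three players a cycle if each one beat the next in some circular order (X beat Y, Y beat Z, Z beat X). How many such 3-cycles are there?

Of the C(5,3) = 10 triples, the cyclic ones are: none.
That is 0.

0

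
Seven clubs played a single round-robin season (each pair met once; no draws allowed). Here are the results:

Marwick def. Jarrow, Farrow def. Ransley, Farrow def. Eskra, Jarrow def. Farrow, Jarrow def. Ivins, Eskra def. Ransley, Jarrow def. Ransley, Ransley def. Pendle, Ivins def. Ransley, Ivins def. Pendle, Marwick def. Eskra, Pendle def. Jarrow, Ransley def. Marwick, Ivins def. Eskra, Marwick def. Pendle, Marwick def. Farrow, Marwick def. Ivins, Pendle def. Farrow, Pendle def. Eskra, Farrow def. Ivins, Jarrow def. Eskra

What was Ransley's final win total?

2

Ransley's results: beat Marwick, Pendle; lost to Eskra, Farrow, Jarrow, Ivins.
That is 2 wins.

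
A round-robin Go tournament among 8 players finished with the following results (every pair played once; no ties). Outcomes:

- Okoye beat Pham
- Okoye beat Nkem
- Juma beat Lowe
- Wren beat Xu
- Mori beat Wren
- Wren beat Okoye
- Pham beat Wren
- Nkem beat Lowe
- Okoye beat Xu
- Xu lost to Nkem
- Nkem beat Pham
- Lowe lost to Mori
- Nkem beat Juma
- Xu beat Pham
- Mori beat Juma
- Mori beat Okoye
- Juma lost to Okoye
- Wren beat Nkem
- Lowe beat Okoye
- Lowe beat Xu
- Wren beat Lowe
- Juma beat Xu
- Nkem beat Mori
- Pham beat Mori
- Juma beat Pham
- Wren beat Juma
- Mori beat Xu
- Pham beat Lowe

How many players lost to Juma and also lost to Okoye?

2

Juma beat: Xu, Lowe, Pham.
Okoye beat: Xu, Nkem, Pham, Juma.
Both beat: Xu, Pham — 2.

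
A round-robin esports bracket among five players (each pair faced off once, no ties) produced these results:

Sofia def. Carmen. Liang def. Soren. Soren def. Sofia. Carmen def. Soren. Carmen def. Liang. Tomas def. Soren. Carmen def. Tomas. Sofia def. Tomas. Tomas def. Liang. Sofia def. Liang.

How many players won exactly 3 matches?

2

Win totals: Tomas 2, Soren 1, Sofia 3, Liang 1, Carmen 3.
Exactly 3: Sofia, Carmen — 2 players.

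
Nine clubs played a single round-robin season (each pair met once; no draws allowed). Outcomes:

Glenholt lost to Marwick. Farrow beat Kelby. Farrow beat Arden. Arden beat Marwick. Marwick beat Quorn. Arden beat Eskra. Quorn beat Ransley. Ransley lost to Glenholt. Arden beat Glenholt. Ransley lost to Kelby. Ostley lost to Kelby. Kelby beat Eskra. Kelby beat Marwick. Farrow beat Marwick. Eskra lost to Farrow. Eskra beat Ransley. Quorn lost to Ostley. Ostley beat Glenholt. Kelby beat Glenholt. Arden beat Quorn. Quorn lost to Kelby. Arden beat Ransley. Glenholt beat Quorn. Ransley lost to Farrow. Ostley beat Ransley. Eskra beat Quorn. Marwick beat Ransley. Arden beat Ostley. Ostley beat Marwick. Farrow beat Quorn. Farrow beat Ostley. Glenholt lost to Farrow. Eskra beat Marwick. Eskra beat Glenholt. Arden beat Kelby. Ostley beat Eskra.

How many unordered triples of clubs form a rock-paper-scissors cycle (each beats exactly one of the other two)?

0

Win totals: Ransley 0, Quorn 1, Ostley 5, Glenholt 2, Kelby 6, Eskra 4, Marwick 3, Arden 7, Farrow 8.
A club with w wins dominates both others in C(w,2) triples; summing gives 0 + 0 + 10 + 1 + 15 + 6 + 3 + 21 + 28 = 84 transitive triples.
Total triples C(9,3) = 84, so cyclic triples = 84 − 84 = 0.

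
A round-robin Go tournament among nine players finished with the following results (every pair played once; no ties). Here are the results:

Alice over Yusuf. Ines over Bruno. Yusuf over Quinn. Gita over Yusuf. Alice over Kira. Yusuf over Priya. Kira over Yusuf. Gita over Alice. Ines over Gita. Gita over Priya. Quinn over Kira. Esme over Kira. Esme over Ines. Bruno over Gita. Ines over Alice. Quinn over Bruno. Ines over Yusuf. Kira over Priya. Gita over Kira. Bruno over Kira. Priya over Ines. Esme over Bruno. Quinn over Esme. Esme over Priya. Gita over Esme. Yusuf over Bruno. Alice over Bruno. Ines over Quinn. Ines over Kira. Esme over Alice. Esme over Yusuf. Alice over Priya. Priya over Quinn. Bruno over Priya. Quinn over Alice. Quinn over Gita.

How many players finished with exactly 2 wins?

2

Win totals: Ines 6, Alice 4, Bruno 3, Kira 2, Gita 5, Yusuf 3, Esme 6, Quinn 5, Priya 2.
Exactly 2: Kira, Priya — 2 players.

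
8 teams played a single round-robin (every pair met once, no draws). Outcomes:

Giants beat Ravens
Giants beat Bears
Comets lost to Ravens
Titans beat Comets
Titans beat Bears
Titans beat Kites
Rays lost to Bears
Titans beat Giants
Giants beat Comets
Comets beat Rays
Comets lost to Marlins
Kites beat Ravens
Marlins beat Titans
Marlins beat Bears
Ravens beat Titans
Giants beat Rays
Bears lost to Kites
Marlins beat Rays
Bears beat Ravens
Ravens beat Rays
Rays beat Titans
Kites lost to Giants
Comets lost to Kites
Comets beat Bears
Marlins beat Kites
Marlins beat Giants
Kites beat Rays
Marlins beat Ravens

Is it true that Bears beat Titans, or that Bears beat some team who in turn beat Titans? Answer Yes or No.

Yes

Bears did not beat Titans directly.
Bears beat Rays, Ravens. Of those, Rays beat Titans.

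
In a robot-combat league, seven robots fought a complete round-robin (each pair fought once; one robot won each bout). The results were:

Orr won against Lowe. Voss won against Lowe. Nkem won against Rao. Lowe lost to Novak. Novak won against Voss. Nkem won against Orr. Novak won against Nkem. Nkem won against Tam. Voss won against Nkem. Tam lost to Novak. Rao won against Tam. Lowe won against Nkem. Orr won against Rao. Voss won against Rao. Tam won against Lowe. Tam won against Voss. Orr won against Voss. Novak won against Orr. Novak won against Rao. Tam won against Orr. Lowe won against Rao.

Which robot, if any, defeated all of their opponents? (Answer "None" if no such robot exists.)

Novak

Novak has 6 wins out of 6 opponents — a perfect record.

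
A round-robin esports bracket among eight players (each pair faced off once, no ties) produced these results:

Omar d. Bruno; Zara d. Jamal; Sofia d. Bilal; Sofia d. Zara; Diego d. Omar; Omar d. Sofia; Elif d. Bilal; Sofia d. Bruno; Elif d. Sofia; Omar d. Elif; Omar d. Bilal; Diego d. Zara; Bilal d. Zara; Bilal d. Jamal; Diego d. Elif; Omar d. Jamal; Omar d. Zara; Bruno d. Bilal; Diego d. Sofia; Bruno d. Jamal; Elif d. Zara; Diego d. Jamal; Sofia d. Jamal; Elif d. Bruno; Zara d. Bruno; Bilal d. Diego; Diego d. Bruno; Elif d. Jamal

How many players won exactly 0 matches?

1

Win totals: Bilal 3, Zara 2, Diego 6, Elif 5, Bruno 2, Sofia 4, Jamal 0, Omar 6.
Exactly 0: Jamal — 1 player.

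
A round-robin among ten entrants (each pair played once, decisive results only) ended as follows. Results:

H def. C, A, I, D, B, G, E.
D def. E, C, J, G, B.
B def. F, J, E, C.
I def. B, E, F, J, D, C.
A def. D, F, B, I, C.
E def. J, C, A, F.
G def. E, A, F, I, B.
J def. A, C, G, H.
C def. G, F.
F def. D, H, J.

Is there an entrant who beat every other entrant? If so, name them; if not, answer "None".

None

Highest win total is H with 7 (out of 9 possible).
H lost to F, J, so no entrant went undefeated.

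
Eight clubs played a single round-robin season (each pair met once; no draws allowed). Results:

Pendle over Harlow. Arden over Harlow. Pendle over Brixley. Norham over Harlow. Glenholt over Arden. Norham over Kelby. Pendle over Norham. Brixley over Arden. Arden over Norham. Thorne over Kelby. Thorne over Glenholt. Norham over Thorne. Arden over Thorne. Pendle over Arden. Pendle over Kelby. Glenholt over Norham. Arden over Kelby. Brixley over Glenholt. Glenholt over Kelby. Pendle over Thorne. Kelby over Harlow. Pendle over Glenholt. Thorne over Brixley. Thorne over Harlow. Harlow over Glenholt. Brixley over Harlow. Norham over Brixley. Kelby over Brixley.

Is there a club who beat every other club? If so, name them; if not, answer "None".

Pendle has 7 wins out of 7 opponents — a perfect record.

Pendle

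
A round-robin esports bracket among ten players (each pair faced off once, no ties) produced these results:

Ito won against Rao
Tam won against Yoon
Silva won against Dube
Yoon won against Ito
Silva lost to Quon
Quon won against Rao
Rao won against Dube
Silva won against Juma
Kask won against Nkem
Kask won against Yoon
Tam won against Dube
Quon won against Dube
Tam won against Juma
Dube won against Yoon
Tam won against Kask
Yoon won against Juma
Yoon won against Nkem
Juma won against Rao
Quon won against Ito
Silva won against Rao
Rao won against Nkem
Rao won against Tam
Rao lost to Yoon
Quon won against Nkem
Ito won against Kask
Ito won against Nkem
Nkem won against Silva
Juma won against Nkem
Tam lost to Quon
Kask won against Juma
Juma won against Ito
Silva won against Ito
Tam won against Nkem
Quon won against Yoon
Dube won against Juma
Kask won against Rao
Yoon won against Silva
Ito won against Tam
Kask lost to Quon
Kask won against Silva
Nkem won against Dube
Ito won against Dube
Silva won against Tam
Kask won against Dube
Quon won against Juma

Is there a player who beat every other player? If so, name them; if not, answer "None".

Quon

Quon has 9 wins out of 9 opponents — a perfect record.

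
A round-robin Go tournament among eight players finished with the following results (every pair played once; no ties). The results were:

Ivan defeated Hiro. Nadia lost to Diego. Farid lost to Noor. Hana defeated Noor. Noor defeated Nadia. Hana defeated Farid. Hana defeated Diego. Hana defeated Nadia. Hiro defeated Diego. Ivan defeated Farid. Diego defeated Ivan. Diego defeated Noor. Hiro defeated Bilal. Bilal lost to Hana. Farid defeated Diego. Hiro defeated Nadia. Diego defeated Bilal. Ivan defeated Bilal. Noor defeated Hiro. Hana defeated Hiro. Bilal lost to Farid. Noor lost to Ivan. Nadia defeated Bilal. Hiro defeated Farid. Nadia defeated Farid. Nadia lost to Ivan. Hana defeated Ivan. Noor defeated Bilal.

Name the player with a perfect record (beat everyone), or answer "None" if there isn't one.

Hana

Hana has 7 wins out of 7 opponents — a perfect record.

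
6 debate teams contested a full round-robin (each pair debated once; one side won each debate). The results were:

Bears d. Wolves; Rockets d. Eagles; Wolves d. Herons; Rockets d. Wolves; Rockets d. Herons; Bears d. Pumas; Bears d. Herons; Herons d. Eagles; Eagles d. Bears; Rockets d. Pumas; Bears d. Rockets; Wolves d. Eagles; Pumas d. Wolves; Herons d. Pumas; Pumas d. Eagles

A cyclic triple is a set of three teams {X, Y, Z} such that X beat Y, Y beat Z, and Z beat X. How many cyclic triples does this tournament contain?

5

Of the C(6,3) = 20 triples, the cyclic ones are: {Wolves, Bears, Eagles}; {Wolves, Herons, Pumas}; {Rockets, Bears, Eagles}; {Bears, Eagles, Herons}; {Bears, Eagles, Pumas}.
That is 5.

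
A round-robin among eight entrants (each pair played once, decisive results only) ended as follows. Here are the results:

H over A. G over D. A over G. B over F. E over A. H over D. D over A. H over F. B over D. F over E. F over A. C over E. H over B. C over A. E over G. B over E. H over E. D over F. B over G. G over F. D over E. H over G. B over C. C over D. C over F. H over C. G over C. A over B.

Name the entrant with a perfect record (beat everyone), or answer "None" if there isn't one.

H

H has 7 wins out of 7 opponents — a perfect record.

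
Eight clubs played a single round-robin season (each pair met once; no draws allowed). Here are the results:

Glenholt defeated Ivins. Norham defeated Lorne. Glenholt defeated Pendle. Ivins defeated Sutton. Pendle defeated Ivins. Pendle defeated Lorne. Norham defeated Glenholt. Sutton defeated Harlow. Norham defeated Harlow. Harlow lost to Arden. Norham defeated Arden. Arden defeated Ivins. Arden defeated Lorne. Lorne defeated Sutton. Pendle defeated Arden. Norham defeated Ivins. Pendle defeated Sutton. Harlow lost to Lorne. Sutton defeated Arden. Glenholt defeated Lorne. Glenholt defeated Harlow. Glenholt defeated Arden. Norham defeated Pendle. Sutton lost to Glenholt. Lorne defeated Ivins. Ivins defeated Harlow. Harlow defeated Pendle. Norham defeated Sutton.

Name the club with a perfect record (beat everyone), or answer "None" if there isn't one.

Norham has 7 wins out of 7 opponents — a perfect record.

Norham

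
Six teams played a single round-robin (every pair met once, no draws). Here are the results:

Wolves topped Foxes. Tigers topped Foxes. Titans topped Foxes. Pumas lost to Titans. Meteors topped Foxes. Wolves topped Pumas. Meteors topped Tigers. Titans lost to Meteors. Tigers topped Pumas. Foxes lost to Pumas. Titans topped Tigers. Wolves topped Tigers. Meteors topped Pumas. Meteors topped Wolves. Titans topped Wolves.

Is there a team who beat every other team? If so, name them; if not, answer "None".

Meteors

Meteors has 5 wins out of 5 opponents — a perfect record.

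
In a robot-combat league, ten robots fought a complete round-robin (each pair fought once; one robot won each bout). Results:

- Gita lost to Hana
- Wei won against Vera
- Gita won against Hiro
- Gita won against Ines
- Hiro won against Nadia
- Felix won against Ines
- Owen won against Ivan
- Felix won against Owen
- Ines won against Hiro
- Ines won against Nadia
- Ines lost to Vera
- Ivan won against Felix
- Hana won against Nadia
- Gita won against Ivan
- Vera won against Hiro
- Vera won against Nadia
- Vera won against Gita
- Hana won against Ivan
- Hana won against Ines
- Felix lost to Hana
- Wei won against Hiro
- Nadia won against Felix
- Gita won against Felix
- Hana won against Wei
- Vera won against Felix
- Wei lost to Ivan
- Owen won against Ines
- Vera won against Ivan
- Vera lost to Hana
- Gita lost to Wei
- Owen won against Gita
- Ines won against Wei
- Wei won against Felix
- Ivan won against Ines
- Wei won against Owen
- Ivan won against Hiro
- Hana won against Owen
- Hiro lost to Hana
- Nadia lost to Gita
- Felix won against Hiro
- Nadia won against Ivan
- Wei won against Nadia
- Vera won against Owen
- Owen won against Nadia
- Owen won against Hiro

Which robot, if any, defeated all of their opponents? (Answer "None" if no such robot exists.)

Hana

Hana has 9 wins out of 9 opponents — a perfect record.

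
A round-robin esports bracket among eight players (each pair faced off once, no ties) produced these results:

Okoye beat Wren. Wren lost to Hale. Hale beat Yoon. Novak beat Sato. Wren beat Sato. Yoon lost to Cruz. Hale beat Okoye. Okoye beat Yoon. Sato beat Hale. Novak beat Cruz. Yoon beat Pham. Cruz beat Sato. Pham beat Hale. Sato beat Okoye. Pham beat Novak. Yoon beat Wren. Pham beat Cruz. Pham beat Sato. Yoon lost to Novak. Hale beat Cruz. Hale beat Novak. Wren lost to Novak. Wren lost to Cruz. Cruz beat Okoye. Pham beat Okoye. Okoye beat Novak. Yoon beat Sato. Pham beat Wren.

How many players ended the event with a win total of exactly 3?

Win totals: Novak 4, Sato 2, Pham 6, Okoye 3, Wren 1, Cruz 4, Hale 5, Yoon 3.
Exactly 3: Okoye, Yoon — 2 players.

2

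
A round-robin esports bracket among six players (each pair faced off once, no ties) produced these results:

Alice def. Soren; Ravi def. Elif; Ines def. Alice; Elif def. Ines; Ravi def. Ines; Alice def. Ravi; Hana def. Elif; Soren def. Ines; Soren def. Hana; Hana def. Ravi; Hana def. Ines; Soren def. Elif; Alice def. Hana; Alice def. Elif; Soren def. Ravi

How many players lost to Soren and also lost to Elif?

Soren beat: Hana, Ines, Elif, Ravi.
Elif beat: Ines.
Both beat: Ines — 1.

1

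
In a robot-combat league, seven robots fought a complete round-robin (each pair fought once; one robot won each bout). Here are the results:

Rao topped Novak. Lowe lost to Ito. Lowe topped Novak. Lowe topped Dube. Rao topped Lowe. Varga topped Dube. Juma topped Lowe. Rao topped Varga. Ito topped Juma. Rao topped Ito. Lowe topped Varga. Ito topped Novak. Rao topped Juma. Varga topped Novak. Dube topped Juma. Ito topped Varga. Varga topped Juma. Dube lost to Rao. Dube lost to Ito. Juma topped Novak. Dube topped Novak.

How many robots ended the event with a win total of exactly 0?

Win totals: Novak 0, Rao 6, Varga 3, Juma 2, Lowe 3, Dube 2, Ito 5.
Exactly 0: Novak — 1 robot.

1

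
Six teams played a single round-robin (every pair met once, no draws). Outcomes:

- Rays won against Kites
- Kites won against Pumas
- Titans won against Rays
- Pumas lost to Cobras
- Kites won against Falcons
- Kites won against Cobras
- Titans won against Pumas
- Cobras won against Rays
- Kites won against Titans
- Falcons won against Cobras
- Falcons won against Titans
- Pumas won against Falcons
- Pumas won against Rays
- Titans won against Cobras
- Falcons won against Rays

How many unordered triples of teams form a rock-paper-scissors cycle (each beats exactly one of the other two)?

6

Of the C(6,3) = 20 triples, the cyclic ones are: {Kites, Falcons, Rays}; {Kites, Pumas, Rays}; {Kites, Cobras, Rays}; {Kites, Titans, Rays}; {Falcons, Pumas, Cobras}; {Falcons, Pumas, Titans}.
That is 6.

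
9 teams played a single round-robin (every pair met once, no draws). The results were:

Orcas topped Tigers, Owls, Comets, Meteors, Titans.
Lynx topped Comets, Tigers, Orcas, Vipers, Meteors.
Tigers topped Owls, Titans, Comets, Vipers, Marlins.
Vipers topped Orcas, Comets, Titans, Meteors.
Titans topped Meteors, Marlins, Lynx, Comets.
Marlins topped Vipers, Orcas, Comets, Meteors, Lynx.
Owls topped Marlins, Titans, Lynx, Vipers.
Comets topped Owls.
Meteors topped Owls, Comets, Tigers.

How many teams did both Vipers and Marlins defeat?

Vipers beat: Orcas, Comets, Meteors, Titans.
Marlins beat: Orcas, Lynx, Comets, Meteors, Vipers.
Both beat: Orcas, Comets, Meteors — 3.

3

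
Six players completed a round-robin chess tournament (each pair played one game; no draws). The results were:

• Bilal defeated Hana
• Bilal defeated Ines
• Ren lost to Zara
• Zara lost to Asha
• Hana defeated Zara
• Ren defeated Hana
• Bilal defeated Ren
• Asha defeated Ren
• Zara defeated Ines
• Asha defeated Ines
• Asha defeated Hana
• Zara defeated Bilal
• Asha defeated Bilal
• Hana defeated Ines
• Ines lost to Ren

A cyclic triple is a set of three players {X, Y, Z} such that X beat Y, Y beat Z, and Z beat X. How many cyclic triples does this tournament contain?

2

Win totals: Ren 2, Asha 5, Zara 3, Bilal 3, Hana 2, Ines 0.
A player with w wins dominates both others in C(w,2) triples; summing gives 1 + 10 + 3 + 3 + 1 + 0 = 18 transitive triples.
Total triples C(6,3) = 20, so cyclic triples = 20 − 18 = 2.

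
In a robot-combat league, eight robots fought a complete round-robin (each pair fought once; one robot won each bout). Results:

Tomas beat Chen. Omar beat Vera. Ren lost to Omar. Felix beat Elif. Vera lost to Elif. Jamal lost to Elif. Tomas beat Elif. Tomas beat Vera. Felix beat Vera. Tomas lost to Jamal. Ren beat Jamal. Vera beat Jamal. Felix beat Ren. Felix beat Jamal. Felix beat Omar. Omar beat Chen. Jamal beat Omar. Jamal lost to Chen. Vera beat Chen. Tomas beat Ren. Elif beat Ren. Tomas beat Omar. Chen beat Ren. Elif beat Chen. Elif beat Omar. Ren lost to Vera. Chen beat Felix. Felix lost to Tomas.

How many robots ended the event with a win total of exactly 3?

Win totals: Vera 3, Elif 5, Chen 3, Tomas 6, Jamal 2, Ren 1, Felix 5, Omar 3.
Exactly 3: Vera, Chen, Omar — 3 robots.

3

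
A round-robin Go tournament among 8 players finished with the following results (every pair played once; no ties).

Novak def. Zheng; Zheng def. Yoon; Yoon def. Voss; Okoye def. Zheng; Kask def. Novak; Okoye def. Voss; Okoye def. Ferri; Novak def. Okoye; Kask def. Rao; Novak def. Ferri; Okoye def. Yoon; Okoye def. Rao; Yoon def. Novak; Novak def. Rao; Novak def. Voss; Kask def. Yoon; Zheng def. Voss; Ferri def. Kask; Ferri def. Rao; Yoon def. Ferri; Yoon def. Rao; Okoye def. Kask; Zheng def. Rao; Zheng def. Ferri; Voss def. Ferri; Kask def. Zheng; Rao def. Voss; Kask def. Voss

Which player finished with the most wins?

Win totals: Novak 5, Rao 1, Ferri 2, Kask 5, Voss 1, Yoon 4, Zheng 4, Okoye 6.
Okoye leads with 6 wins (next highest: 5).

Okoye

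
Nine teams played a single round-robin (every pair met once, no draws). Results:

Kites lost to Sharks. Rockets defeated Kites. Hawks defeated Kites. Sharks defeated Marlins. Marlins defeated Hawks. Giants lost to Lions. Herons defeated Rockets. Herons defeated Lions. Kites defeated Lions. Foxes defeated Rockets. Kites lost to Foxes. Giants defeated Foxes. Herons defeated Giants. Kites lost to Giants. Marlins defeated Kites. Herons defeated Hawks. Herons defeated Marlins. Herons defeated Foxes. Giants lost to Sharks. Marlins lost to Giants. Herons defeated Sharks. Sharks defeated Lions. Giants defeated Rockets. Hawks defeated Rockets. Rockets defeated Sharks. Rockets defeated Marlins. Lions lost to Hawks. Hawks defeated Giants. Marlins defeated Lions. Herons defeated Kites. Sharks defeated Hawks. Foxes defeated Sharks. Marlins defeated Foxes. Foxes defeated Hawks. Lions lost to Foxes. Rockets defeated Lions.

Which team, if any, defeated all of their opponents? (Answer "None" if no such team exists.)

Herons

Herons has 8 wins out of 8 opponents — a perfect record.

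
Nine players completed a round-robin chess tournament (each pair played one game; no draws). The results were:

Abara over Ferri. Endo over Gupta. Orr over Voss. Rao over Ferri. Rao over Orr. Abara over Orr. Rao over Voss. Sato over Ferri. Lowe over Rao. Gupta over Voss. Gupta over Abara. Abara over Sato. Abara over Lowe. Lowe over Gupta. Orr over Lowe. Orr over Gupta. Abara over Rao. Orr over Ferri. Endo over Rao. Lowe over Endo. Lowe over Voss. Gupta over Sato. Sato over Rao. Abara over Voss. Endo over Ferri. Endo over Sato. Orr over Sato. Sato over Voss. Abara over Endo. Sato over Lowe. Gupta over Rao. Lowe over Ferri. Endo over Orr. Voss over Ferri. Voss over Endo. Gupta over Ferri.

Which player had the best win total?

Abara

Win totals: Lowe 5, Ferri 0, Abara 7, Endo 5, Orr 5, Gupta 5, Sato 4, Rao 3, Voss 2.
Abara leads with 7 wins (next highest: 5).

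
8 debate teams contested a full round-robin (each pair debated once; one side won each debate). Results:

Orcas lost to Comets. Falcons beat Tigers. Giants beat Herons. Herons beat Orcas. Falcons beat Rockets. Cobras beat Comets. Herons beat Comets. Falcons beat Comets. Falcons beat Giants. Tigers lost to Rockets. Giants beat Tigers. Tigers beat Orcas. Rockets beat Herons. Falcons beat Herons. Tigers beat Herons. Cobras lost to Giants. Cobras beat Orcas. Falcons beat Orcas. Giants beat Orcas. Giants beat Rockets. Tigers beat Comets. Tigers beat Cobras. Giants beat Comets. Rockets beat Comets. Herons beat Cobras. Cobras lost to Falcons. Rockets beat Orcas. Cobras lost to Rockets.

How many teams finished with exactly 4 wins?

1

Win totals: Rockets 5, Orcas 0, Herons 3, Comets 1, Tigers 4, Cobras 2, Falcons 7, Giants 6.
Exactly 4: Tigers — 1 team.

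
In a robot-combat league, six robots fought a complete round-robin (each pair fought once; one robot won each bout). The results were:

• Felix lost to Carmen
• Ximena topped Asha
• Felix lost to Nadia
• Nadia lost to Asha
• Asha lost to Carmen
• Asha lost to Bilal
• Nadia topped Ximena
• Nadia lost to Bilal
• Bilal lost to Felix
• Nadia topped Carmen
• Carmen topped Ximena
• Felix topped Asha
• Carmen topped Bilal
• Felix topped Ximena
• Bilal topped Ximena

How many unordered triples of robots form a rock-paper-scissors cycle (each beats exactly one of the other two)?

Of the C(6,3) = 20 triples, the cyclic ones are: {Bilal, Felix, Nadia}; {Bilal, Carmen, Nadia}; {Ximena, Asha, Nadia}; {Felix, Asha, Nadia}; {Carmen, Asha, Nadia}.
That is 5.

5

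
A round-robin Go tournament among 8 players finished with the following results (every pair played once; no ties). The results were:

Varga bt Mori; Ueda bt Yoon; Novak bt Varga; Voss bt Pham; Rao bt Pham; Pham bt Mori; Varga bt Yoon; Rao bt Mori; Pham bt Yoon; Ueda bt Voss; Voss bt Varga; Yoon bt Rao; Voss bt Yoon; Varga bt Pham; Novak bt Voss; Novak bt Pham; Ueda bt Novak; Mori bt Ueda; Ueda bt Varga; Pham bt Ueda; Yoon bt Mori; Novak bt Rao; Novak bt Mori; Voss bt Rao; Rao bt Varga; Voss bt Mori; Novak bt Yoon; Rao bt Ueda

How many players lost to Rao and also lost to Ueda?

1

Rao beat: Pham, Varga, Mori, Ueda.
Ueda beat: Varga, Novak, Yoon, Voss.
Both beat: Varga — 1.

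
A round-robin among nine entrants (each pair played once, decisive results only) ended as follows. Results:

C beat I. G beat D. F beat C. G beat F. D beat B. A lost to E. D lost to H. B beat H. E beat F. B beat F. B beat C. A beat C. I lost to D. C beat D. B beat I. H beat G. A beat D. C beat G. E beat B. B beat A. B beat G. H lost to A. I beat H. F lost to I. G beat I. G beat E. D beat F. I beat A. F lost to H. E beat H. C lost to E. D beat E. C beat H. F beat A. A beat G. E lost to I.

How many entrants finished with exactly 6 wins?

1

Win totals: A 4, B 6, C 4, D 4, E 5, F 2, G 4, H 3, I 4.
Exactly 6: B — 1 entrant.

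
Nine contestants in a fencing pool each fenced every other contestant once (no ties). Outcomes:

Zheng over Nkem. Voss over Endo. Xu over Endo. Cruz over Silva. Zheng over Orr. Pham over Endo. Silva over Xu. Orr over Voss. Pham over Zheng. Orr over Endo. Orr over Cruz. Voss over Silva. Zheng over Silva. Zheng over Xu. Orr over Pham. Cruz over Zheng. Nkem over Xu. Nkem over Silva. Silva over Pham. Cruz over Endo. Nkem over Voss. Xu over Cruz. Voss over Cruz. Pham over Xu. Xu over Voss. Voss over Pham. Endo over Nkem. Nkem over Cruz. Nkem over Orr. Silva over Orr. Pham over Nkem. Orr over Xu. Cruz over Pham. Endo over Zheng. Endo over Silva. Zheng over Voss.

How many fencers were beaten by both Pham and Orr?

Pham beat: Xu, Zheng, Endo, Nkem.
Orr beat: Xu, Cruz, Voss, Endo, Pham.
Both beat: Xu, Endo — 2.

2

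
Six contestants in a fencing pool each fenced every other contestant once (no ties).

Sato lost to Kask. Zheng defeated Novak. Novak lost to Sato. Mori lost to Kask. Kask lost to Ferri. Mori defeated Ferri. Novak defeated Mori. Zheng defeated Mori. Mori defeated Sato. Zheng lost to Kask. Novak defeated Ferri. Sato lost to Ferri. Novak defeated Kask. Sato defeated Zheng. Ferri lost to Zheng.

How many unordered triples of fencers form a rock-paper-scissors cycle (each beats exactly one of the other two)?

8

Win totals: Zheng 3, Ferri 2, Sato 2, Mori 2, Novak 3, Kask 3.
A fencer with w wins dominates both others in C(w,2) triples; summing gives 3 + 1 + 1 + 1 + 3 + 3 = 12 transitive triples.
Total triples C(6,3) = 20, so cyclic triples = 20 − 12 = 8.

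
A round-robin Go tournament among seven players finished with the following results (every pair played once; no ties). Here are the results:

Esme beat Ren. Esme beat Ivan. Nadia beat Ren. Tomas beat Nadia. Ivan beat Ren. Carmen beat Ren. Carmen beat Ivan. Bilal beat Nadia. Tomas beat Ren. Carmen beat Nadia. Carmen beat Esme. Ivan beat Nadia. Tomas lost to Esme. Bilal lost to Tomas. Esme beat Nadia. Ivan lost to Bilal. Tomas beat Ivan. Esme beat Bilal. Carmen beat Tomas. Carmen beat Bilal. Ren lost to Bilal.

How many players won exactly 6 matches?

1

Win totals: Tomas 4, Bilal 3, Ivan 2, Ren 0, Esme 5, Carmen 6, Nadia 1.
Exactly 6: Carmen — 1 player.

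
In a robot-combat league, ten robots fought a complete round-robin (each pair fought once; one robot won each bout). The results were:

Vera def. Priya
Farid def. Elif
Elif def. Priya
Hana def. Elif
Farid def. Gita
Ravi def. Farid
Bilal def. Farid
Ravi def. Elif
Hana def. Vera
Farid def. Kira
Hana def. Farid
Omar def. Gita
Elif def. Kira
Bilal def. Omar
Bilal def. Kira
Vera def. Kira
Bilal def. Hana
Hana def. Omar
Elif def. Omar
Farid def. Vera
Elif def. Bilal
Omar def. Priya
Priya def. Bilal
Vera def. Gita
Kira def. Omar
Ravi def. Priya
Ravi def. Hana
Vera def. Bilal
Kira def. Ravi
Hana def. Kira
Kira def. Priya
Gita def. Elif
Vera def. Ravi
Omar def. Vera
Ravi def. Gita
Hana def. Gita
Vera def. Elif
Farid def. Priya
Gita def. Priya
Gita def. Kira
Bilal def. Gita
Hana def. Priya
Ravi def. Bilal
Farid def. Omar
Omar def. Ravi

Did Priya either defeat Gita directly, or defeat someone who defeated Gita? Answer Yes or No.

Priya did not beat Gita directly.
Priya beat Bilal. Of those, Bilal beat Gita.

Yes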